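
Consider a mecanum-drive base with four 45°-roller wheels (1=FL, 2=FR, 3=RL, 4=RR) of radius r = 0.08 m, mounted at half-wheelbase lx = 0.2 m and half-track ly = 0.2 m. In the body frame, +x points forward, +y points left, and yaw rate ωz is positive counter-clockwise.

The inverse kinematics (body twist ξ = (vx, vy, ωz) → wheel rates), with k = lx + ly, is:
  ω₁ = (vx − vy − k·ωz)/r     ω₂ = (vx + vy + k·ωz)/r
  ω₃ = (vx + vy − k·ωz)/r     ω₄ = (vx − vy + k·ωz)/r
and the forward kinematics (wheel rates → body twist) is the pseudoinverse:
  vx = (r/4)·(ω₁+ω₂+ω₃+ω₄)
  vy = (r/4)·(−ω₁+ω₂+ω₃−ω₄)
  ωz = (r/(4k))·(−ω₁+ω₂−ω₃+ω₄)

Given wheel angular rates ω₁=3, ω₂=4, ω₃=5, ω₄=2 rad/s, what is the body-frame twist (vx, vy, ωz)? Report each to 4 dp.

k = lx + ly = 0.2 + 0.2 = 0.4000
ω₁+ω₂+ω₃+ω₄ = 14.0000  →  vx = (0.08/4)·14.0000 = 0.2800
−ω₁+ω₂+ω₃−ω₄ = 4.0000  →  vy = (0.08/4)·4.0000 = 0.0800
−ω₁+ω₂−ω₃+ω₄ = -2.0000  →  ωz = (0.08/1.6000)·-2.0000 = -0.1000

(0.2800, 0.0800, -0.1000)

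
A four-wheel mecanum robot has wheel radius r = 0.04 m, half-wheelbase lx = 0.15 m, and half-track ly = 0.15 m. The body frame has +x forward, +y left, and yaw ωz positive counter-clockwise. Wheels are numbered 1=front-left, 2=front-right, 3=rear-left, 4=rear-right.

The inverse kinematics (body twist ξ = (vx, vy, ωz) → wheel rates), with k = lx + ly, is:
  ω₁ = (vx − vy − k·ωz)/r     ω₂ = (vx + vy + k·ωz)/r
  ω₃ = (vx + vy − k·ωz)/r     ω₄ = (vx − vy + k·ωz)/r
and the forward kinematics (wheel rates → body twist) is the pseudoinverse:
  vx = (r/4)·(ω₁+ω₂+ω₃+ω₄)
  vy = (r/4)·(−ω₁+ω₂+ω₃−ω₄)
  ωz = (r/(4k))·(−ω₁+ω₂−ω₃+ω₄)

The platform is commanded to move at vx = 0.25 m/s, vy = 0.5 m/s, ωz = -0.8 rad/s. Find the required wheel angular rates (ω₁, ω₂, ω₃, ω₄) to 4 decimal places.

k = lx + ly = 0.15 + 0.15 = 0.3000;  k·ωz = 0.3000·-0.8 = -0.2400
ω₁ (FL) = (vx − vy − k·ωz)/r = -0.0100/0.04 = -0.2500
ω₂ (FR) = (vx + vy + k·ωz)/r = 0.5100/0.04 = 12.7500
ω₃ (RL) = (vx + vy − k·ωz)/r = 0.9900/0.04 = 24.7500
ω₄ (RR) = (vx − vy + k·ωz)/r = -0.4900/0.04 = -12.2500

(-0.2500, 12.7500, 24.7500, -12.2500)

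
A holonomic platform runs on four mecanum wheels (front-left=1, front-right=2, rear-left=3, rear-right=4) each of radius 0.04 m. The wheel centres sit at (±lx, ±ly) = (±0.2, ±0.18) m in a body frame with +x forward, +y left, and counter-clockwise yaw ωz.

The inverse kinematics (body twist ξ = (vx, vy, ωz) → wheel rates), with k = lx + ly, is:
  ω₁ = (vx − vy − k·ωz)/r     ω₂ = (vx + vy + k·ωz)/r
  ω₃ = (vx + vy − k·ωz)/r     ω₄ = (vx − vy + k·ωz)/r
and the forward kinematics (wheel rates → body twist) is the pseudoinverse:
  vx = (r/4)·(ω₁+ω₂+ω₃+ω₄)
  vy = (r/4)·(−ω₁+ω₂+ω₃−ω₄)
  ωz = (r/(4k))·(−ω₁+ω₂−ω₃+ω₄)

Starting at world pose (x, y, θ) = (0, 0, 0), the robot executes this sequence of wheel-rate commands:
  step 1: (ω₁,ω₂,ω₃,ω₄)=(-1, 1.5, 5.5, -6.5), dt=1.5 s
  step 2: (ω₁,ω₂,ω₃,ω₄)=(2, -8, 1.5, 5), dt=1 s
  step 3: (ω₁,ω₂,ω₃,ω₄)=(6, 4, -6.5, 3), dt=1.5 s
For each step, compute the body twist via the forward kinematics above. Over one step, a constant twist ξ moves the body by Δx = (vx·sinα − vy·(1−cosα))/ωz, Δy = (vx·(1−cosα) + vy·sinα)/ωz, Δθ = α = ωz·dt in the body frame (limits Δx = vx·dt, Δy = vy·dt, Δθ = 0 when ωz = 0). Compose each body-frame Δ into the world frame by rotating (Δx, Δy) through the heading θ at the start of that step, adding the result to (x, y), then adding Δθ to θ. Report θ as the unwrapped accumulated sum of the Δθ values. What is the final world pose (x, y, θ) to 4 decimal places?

step 1: ξ=(vx,vy,ωz)=(-0.0050, 0.1450, -0.2500), dt=1.5 → body Δ=(0.0330, 0.2138, -0.3750) → world pose (0.0330, 0.2138, -0.3750)
step 2: ξ=(vx,vy,ωz)=(0.0050, -0.1350, -0.1711), dt=1.0 → body Δ=(-0.0065, -0.1348, -0.1711) → world pose (-0.0225, 0.0908, -0.5461)
step 3: ξ=(vx,vy,ωz)=(0.0650, -0.1150, 0.1974), dt=1.5 → body Δ=(0.1214, -0.1557, 0.2961) → world pose (0.0005, -0.1053, -0.2500)

(0.0005, -0.1053, -0.2500)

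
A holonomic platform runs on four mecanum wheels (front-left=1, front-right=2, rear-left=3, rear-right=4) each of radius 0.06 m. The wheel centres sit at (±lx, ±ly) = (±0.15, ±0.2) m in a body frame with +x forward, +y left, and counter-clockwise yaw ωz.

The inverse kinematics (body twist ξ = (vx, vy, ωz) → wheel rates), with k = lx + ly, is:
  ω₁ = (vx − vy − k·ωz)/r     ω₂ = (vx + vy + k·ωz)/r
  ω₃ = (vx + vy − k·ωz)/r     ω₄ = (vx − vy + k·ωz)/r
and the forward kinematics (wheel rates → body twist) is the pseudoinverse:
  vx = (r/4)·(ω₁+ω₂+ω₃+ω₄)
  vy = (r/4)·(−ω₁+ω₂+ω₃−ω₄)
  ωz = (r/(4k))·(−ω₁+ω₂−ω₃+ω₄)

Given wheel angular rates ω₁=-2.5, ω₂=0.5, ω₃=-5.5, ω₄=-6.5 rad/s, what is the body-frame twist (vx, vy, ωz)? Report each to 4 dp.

(-0.2100, 0.0600, 0.0857)

k = lx + ly = 0.15 + 0.2 = 0.3500
ω₁+ω₂+ω₃+ω₄ = -14.0000  →  vx = (0.06/4)·-14.0000 = -0.2100
−ω₁+ω₂+ω₃−ω₄ = 4.0000  →  vy = (0.06/4)·4.0000 = 0.0600
−ω₁+ω₂−ω₃+ω₄ = 2.0000  →  ωz = (0.06/1.4000)·2.0000 = 0.0857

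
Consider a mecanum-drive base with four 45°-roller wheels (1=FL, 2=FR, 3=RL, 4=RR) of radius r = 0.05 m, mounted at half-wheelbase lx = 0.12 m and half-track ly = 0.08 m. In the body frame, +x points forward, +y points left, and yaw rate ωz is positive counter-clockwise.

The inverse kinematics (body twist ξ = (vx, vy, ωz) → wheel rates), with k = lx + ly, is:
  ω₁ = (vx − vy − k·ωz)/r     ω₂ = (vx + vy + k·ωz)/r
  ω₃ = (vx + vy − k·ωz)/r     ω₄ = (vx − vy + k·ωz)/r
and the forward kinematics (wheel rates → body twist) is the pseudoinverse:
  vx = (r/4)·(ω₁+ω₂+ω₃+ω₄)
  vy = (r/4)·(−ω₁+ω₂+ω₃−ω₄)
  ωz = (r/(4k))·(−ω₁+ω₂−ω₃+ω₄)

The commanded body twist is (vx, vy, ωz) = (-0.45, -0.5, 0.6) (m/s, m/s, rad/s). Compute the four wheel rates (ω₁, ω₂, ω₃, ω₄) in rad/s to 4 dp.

(-1.4000, -16.6000, -21.4000, 3.4000)

k = lx + ly = 0.12 + 0.08 = 0.2000;  k·ωz = 0.2000·0.6 = 0.1200
ω₁ (FL) = (vx − vy − k·ωz)/r = -0.0700/0.05 = -1.4000
ω₂ (FR) = (vx + vy + k·ωz)/r = -0.8300/0.05 = -16.6000
ω₃ (RL) = (vx + vy − k·ωz)/r = -1.0700/0.05 = -21.4000
ω₄ (RR) = (vx − vy + k·ωz)/r = 0.1700/0.05 = 3.4000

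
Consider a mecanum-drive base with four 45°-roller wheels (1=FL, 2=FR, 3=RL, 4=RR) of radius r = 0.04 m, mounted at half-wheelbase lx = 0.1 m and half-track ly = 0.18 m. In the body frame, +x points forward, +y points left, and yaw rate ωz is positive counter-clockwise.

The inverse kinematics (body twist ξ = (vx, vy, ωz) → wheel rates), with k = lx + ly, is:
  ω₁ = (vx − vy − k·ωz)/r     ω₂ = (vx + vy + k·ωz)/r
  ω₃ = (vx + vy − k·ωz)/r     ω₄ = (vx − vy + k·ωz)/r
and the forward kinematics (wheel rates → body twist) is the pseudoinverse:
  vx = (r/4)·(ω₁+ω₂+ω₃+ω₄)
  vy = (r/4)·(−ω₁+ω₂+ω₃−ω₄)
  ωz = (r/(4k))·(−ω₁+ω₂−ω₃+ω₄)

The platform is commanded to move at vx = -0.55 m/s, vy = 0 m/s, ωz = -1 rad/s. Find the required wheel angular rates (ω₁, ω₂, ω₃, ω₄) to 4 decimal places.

(-6.7500, -20.7500, -6.7500, -20.7500)

k = lx + ly = 0.1 + 0.18 = 0.2800;  k·ωz = 0.2800·-1 = -0.2800
ω₁ (FL) = (vx − vy − k·ωz)/r = -0.2700/0.04 = -6.7500
ω₂ (FR) = (vx + vy + k·ωz)/r = -0.8300/0.04 = -20.7500
ω₃ (RL) = (vx + vy − k·ωz)/r = -0.2700/0.04 = -6.7500
ω₄ (RR) = (vx − vy + k·ωz)/r = -0.8300/0.04 = -20.7500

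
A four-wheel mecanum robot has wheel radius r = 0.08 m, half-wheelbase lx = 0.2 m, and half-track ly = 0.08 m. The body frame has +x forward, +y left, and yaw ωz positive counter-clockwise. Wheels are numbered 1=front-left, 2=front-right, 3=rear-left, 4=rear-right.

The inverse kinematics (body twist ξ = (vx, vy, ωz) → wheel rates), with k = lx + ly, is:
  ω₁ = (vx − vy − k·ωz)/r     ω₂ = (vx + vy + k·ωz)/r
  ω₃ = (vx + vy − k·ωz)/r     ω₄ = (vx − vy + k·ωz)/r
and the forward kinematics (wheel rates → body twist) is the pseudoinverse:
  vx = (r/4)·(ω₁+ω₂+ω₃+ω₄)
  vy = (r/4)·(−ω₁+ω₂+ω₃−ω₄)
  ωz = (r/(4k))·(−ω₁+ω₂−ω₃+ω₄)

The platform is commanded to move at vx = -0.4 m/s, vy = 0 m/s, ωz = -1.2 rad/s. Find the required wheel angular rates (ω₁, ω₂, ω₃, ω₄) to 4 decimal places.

k = lx + ly = 0.2 + 0.08 = 0.2800;  k·ωz = 0.2800·-1.2 = -0.3360
ω₁ (FL) = (vx − vy − k·ωz)/r = -0.0640/0.08 = -0.8000
ω₂ (FR) = (vx + vy + k·ωz)/r = -0.7360/0.08 = -9.2000
ω₃ (RL) = (vx + vy − k·ωz)/r = -0.0640/0.08 = -0.8000
ω₄ (RR) = (vx − vy + k·ωz)/r = -0.7360/0.08 = -9.2000

(-0.8000, -9.2000, -0.8000, -9.2000)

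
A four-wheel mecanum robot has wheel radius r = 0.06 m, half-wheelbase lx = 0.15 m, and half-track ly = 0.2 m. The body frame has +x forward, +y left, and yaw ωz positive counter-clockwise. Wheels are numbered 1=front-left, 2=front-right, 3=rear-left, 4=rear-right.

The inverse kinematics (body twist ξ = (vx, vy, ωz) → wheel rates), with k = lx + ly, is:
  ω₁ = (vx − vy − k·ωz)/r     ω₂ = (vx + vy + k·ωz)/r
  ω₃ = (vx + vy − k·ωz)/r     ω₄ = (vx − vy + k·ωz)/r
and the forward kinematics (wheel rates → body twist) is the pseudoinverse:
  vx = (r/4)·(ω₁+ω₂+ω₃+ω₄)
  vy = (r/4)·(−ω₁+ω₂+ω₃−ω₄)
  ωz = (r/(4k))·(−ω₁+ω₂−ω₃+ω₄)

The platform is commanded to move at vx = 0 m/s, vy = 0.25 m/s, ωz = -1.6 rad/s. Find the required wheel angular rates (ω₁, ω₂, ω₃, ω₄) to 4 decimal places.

(5.1667, -5.1667, 13.5000, -13.5000)

k = lx + ly = 0.15 + 0.2 = 0.3500;  k·ωz = 0.3500·-1.6 = -0.5600
ω₁ (FL) = (vx − vy − k·ωz)/r = 0.3100/0.06 = 5.1667
ω₂ (FR) = (vx + vy + k·ωz)/r = -0.3100/0.06 = -5.1667
ω₃ (RL) = (vx + vy − k·ωz)/r = 0.8100/0.06 = 13.5000
ω₄ (RR) = (vx − vy + k·ωz)/r = -0.8100/0.06 = -13.5000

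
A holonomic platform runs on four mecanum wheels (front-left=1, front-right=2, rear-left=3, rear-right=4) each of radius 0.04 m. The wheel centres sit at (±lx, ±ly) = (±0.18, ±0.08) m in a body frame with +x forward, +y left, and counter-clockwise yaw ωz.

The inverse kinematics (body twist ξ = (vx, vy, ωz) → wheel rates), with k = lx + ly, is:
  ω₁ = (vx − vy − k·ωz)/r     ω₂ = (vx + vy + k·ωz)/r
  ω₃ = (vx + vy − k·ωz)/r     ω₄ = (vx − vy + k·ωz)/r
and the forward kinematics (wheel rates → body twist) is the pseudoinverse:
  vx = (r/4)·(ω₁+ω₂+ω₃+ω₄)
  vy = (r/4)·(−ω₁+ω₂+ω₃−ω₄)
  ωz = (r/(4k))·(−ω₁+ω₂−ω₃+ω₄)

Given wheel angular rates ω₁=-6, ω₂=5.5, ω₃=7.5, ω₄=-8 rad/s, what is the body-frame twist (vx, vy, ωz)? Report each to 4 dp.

k = lx + ly = 0.18 + 0.08 = 0.2600
ω₁+ω₂+ω₃+ω₄ = -1.0000  →  vx = (0.04/4)·-1.0000 = -0.0100
−ω₁+ω₂+ω₃−ω₄ = 27.0000  →  vy = (0.04/4)·27.0000 = 0.2700
−ω₁+ω₂−ω₃+ω₄ = -4.0000  →  ωz = (0.04/1.0400)·-4.0000 = -0.1538

(-0.0100, 0.2700, -0.1538)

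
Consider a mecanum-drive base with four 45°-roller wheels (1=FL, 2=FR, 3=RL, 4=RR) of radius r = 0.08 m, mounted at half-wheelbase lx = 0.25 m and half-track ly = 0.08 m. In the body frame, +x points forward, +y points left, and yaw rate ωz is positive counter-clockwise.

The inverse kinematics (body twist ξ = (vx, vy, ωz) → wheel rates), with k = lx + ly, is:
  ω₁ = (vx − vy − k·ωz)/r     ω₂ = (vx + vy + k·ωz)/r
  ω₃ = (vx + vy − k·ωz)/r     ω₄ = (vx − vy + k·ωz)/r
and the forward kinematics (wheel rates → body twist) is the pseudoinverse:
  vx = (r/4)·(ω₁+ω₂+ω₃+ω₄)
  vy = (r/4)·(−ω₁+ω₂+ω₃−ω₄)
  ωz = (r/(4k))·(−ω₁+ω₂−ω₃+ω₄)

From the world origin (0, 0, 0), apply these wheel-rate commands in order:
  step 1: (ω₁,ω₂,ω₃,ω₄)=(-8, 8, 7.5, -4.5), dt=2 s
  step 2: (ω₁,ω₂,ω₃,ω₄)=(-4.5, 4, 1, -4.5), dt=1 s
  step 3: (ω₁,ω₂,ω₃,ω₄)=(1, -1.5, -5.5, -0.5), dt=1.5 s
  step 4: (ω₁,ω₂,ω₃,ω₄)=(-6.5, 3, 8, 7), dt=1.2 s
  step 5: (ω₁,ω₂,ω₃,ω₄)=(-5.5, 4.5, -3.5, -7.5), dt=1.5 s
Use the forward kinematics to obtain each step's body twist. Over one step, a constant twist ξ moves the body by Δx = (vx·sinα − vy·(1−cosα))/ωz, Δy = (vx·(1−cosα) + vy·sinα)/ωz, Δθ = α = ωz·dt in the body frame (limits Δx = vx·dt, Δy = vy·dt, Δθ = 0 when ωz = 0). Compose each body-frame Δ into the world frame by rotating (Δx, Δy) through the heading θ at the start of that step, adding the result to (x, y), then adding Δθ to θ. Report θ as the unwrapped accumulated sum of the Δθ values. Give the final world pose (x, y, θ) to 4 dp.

(-0.8141, 0.9068, 2.0576)

step 1: ξ=(vx,vy,ωz)=(0.0600, 0.5600, 0.2424), dt=2.0 → body Δ=(-0.1509, 1.1052, 0.4848) → world pose (-0.1509, 1.1052, 0.4848)
step 2: ξ=(vx,vy,ωz)=(-0.0800, 0.2800, 0.1818), dt=1.0 → body Δ=(-0.1049, 0.2712, 0.1818) → world pose (-0.3701, 1.2962, 0.6667)
step 3: ξ=(vx,vy,ωz)=(-0.1300, -0.1500, 0.1515), dt=1.5 → body Δ=(-0.1679, -0.2451, 0.2273) → world pose (-0.3505, 0.9997, 0.8939)
step 4: ξ=(vx,vy,ωz)=(0.2300, 0.2100, 0.5152), dt=1.2 → body Δ=(0.1833, 0.3189, 0.6182) → world pose (-0.4842, 1.3424, 1.5121)
step 5: ξ=(vx,vy,ωz)=(-0.2400, 0.2800, 0.3636), dt=1.5 → body Δ=(-0.4541, 0.3037, 0.5455) → world pose (-0.8141, 0.9068, 2.0576)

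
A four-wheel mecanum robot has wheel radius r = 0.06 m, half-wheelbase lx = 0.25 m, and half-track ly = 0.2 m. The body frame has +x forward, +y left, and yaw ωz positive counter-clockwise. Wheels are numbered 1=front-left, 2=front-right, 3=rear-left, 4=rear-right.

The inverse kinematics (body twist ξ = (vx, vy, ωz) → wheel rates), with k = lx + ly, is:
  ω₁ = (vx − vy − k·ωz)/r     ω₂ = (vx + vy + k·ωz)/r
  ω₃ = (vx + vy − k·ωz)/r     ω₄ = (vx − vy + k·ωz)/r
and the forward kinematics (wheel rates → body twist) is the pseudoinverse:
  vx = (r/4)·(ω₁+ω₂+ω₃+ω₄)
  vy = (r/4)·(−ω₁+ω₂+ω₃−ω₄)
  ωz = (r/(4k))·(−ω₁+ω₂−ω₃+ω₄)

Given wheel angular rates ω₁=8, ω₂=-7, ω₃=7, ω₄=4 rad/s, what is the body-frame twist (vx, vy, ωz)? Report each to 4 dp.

k = lx + ly = 0.25 + 0.2 = 0.4500
ω₁+ω₂+ω₃+ω₄ = 12.0000  →  vx = (0.06/4)·12.0000 = 0.1800
−ω₁+ω₂+ω₃−ω₄ = -12.0000  →  vy = (0.06/4)·-12.0000 = -0.1800
−ω₁+ω₂−ω₃+ω₄ = -18.0000  →  ωz = (0.06/1.8000)·-18.0000 = -0.6000

(0.1800, -0.1800, -0.6000)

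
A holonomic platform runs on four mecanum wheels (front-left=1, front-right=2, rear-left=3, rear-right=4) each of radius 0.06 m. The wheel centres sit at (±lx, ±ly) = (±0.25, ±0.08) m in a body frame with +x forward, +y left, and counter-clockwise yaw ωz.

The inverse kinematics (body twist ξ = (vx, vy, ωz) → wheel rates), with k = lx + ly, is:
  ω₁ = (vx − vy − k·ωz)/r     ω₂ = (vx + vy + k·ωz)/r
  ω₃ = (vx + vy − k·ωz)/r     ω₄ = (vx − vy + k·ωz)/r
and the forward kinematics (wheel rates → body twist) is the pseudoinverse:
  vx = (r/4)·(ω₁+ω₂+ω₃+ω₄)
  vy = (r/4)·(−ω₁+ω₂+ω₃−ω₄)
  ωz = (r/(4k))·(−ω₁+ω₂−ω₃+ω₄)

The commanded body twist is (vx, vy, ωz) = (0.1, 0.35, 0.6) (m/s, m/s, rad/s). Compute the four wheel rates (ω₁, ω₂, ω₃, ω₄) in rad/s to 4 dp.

k = lx + ly = 0.25 + 0.08 = 0.3300;  k·ωz = 0.3300·0.6 = 0.1980
ω₁ (FL) = (vx − vy − k·ωz)/r = -0.4480/0.06 = -7.4667
ω₂ (FR) = (vx + vy + k·ωz)/r = 0.6480/0.06 = 10.8000
ω₃ (RL) = (vx + vy − k·ωz)/r = 0.2520/0.06 = 4.2000
ω₄ (RR) = (vx − vy + k·ωz)/r = -0.0520/0.06 = -0.8667

(-7.4667, 10.8000, 4.2000, -0.8667)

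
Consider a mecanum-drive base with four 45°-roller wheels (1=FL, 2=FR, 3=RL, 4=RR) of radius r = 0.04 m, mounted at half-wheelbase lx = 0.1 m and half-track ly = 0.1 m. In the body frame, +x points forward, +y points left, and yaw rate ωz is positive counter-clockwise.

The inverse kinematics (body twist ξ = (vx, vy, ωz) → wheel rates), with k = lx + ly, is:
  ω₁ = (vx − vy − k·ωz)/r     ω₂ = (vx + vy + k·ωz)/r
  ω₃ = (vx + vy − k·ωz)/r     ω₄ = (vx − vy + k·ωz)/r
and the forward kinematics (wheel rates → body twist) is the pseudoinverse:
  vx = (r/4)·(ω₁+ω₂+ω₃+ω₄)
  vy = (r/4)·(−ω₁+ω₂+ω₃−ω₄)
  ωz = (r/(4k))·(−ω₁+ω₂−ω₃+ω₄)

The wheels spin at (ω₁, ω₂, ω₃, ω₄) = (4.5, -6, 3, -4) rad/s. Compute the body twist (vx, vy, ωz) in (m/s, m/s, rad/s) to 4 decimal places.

(-0.0250, -0.0350, -0.8750)

k = lx + ly = 0.1 + 0.1 = 0.2000
ω₁+ω₂+ω₃+ω₄ = -2.5000  →  vx = (0.04/4)·-2.5000 = -0.0250
−ω₁+ω₂+ω₃−ω₄ = -3.5000  →  vy = (0.04/4)·-3.5000 = -0.0350
−ω₁+ω₂−ω₃+ω₄ = -17.5000  →  ωz = (0.04/0.8000)·-17.5000 = -0.8750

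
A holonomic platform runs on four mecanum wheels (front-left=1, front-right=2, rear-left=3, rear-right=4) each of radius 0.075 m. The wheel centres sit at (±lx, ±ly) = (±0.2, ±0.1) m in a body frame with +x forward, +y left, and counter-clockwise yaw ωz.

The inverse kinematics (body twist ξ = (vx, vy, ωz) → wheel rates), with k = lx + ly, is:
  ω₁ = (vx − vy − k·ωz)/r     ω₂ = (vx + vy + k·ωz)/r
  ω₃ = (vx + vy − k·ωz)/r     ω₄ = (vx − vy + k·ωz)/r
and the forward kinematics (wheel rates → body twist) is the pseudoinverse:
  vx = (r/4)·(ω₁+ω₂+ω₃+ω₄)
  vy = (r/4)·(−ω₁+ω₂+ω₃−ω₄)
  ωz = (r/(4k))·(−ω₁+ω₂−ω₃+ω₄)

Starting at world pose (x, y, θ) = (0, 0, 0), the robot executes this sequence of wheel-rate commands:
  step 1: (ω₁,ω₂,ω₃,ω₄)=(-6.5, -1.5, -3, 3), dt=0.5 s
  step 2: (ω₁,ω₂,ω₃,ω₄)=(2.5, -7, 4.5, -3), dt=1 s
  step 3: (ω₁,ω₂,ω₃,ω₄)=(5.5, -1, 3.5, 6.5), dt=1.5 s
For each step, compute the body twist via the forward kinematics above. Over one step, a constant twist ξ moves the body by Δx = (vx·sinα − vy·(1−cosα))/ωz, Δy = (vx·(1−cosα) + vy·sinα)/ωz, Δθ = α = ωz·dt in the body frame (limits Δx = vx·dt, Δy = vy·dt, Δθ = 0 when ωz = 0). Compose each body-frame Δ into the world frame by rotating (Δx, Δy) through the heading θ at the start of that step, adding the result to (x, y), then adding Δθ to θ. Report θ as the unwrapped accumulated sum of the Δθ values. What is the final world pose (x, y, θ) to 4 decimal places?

step 1: ξ=(vx,vy,ωz)=(-0.1500, -0.0187, 0.6875), dt=0.5 → body Δ=(-0.0719, -0.0220, 0.3437) → world pose (-0.0719, -0.0220, 0.3437)
step 2: ξ=(vx,vy,ωz)=(-0.0563, -0.0375, -1.0625), dt=1.0 → body Δ=(-0.0644, -0.0037, -1.0625) → world pose (-0.1313, -0.0471, -0.7187)
step 3: ξ=(vx,vy,ωz)=(0.2719, -0.1781, -0.2188), dt=1.5 → body Δ=(0.3571, -0.3287, -0.3281) → world pose (-0.0790, -0.5296, -1.0469)

(-0.0790, -0.5296, -1.0469)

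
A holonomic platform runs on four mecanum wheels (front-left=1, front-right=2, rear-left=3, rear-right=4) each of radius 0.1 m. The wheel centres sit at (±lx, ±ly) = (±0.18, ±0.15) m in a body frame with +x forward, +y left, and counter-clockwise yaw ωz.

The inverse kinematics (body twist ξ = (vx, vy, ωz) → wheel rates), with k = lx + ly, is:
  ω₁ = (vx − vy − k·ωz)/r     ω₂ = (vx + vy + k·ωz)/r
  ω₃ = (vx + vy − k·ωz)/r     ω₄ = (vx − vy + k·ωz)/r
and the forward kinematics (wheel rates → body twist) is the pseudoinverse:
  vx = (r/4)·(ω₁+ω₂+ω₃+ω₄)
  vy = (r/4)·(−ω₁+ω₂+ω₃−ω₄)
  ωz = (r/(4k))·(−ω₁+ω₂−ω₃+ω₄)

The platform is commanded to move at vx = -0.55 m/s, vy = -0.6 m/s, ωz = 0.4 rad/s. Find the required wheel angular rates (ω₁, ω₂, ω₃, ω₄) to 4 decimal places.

(-0.8200, -10.1800, -12.8200, 1.8200)

k = lx + ly = 0.18 + 0.15 = 0.3300;  k·ωz = 0.3300·0.4 = 0.1320
ω₁ (FL) = (vx − vy − k·ωz)/r = -0.0820/0.1 = -0.8200
ω₂ (FR) = (vx + vy + k·ωz)/r = -1.0180/0.1 = -10.1800
ω₃ (RL) = (vx + vy − k·ωz)/r = -1.2820/0.1 = -12.8200
ω₄ (RR) = (vx − vy + k·ωz)/r = 0.1820/0.1 = 1.8200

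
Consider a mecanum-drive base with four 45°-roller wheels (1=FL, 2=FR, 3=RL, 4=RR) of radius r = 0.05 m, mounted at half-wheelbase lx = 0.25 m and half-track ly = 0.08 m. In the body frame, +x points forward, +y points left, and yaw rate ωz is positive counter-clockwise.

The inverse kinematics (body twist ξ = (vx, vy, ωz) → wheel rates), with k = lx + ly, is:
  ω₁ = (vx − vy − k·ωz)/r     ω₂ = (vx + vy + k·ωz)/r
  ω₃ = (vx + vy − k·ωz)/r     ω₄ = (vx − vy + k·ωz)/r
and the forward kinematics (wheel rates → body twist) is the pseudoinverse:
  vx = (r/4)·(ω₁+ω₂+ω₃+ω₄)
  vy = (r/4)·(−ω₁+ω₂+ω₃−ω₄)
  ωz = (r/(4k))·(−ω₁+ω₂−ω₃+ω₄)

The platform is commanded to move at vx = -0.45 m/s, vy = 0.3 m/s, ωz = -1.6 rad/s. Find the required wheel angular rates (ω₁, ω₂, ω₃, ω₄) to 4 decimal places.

k = lx + ly = 0.25 + 0.08 = 0.3300;  k·ωz = 0.3300·-1.6 = -0.5280
ω₁ (FL) = (vx − vy − k·ωz)/r = -0.2220/0.05 = -4.4400
ω₂ (FR) = (vx + vy + k·ωz)/r = -0.6780/0.05 = -13.5600
ω₃ (RL) = (vx + vy − k·ωz)/r = 0.3780/0.05 = 7.5600
ω₄ (RR) = (vx − vy + k·ωz)/r = -1.2780/0.05 = -25.5600

(-4.4400, -13.5600, 7.5600, -25.5600)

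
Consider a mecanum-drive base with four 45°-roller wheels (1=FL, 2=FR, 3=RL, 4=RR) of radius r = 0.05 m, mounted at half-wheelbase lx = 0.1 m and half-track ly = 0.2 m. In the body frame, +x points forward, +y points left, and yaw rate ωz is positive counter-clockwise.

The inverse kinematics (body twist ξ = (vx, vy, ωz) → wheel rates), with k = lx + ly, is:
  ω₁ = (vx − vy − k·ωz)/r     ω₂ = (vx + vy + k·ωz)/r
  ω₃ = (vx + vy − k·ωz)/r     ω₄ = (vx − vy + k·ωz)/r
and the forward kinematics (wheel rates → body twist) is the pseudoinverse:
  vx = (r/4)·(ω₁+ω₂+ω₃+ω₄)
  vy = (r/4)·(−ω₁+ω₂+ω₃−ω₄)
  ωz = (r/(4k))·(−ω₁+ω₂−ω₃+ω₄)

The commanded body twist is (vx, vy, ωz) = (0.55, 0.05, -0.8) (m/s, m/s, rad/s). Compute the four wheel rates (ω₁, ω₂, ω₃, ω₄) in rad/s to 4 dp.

k = lx + ly = 0.1 + 0.2 = 0.3000;  k·ωz = 0.3000·-0.8 = -0.2400
ω₁ (FL) = (vx − vy − k·ωz)/r = 0.7400/0.05 = 14.8000
ω₂ (FR) = (vx + vy + k·ωz)/r = 0.3600/0.05 = 7.2000
ω₃ (RL) = (vx + vy − k·ωz)/r = 0.8400/0.05 = 16.8000
ω₄ (RR) = (vx − vy + k·ωz)/r = 0.2600/0.05 = 5.2000

(14.8000, 7.2000, 16.8000, 5.2000)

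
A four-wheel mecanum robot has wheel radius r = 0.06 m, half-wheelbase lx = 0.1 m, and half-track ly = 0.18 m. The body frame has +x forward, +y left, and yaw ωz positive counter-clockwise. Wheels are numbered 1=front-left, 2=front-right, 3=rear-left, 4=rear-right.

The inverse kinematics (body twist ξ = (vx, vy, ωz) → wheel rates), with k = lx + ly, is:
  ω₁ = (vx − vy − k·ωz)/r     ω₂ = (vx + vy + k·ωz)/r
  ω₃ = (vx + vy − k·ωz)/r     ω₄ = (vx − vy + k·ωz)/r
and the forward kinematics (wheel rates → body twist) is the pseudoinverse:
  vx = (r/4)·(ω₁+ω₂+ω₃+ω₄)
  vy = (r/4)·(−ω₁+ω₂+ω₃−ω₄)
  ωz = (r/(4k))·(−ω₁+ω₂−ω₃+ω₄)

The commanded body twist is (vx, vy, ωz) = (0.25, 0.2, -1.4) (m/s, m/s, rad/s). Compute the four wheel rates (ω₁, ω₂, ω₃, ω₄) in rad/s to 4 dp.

(7.3667, 0.9667, 14.0333, -5.7000)

k = lx + ly = 0.1 + 0.18 = 0.2800;  k·ωz = 0.2800·-1.4 = -0.3920
ω₁ (FL) = (vx − vy − k·ωz)/r = 0.4420/0.06 = 7.3667
ω₂ (FR) = (vx + vy + k·ωz)/r = 0.0580/0.06 = 0.9667
ω₃ (RL) = (vx + vy − k·ωz)/r = 0.8420/0.06 = 14.0333
ω₄ (RR) = (vx − vy + k·ωz)/r = -0.3420/0.06 = -5.7000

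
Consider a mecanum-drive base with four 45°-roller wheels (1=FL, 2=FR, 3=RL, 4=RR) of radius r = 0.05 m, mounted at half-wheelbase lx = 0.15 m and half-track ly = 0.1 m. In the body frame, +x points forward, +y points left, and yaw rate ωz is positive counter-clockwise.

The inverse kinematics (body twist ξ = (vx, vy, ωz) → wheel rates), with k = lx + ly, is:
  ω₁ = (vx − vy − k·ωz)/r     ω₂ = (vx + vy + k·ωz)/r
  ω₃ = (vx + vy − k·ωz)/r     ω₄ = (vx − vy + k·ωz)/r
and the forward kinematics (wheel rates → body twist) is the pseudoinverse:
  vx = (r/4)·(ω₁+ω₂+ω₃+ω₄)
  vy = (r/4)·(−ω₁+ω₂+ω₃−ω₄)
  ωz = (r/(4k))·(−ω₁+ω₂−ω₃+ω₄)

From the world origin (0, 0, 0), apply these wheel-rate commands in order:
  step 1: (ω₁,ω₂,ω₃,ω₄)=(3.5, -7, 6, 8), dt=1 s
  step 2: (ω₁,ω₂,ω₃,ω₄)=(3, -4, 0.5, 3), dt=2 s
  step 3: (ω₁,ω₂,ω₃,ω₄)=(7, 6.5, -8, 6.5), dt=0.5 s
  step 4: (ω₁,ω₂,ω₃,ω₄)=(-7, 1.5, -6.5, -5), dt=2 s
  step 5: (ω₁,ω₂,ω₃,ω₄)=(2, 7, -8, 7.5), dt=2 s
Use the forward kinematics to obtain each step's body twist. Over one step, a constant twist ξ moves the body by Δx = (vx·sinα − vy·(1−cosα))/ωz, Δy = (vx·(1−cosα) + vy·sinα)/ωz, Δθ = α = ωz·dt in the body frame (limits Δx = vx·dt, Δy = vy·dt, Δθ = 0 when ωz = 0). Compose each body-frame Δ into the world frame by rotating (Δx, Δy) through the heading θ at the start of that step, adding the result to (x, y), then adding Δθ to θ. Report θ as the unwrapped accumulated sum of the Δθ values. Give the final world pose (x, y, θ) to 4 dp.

(-0.1739, -0.1843, 2.5250)

step 1: ξ=(vx,vy,ωz)=(0.1313, -0.1562, -0.4250), dt=1.0 → body Δ=(0.0946, -0.1791, -0.4250) → world pose (0.0946, -0.1791, -0.4250)
step 2: ξ=(vx,vy,ωz)=(0.0313, -0.1188, -0.2250), dt=2.0 → body Δ=(0.0079, -0.2434, -0.4500) → world pose (0.0014, -0.4040, -0.8750)
step 3: ξ=(vx,vy,ωz)=(0.1500, -0.1875, 0.7000), dt=0.5 → body Δ=(0.0897, -0.0789, 0.3500) → world pose (-0.0016, -0.5235, -0.5250)
step 4: ξ=(vx,vy,ωz)=(-0.2125, 0.0875, 0.5000), dt=2.0 → body Δ=(-0.4381, -0.0481, 1.0000) → world pose (-0.4048, -0.3455, 0.4750)
step 5: ξ=(vx,vy,ωz)=(0.1063, -0.1313, 1.0250), dt=2.0 → body Δ=(0.2791, 0.0378, 2.0500) → world pose (-0.1739, -0.1843, 2.5250)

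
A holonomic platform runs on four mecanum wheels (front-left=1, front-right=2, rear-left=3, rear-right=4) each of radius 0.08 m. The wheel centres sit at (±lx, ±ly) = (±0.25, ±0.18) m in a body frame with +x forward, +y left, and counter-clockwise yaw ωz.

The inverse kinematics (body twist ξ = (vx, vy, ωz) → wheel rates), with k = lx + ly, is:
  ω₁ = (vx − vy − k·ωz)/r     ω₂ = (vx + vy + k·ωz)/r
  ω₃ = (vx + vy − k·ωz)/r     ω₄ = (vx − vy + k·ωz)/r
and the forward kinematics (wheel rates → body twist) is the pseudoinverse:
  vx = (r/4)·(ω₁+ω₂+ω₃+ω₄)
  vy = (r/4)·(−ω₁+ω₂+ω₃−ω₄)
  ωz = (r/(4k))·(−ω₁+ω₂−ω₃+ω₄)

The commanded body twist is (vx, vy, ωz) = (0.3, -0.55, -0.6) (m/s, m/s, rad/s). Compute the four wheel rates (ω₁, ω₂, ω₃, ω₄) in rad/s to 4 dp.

k = lx + ly = 0.25 + 0.18 = 0.4300;  k·ωz = 0.4300·-0.6 = -0.2580
ω₁ (FL) = (vx − vy − k·ωz)/r = 1.1080/0.08 = 13.8500
ω₂ (FR) = (vx + vy + k·ωz)/r = -0.5080/0.08 = -6.3500
ω₃ (RL) = (vx + vy − k·ωz)/r = 0.0080/0.08 = 0.1000
ω₄ (RR) = (vx − vy + k·ωz)/r = 0.5920/0.08 = 7.4000

(13.8500, -6.3500, 0.1000, 7.4000)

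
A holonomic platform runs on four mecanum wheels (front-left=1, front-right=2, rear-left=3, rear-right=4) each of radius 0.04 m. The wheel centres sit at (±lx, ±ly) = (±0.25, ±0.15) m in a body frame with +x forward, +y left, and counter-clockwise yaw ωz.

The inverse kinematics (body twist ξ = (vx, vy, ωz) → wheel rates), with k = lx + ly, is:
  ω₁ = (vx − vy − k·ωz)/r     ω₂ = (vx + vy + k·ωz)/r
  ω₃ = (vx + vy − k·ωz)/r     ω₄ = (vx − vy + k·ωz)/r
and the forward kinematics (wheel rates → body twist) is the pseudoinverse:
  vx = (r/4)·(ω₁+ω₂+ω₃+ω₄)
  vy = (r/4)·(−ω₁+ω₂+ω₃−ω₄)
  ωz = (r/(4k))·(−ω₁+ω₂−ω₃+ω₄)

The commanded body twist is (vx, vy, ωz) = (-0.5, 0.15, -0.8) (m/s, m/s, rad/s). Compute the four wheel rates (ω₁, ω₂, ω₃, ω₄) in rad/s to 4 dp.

(-8.2500, -16.7500, -0.7500, -24.2500)

k = lx + ly = 0.25 + 0.15 = 0.4000;  k·ωz = 0.4000·-0.8 = -0.3200
ω₁ (FL) = (vx − vy − k·ωz)/r = -0.3300/0.04 = -8.2500
ω₂ (FR) = (vx + vy + k·ωz)/r = -0.6700/0.04 = -16.7500
ω₃ (RL) = (vx + vy − k·ωz)/r = -0.0300/0.04 = -0.7500
ω₄ (RR) = (vx − vy + k·ωz)/r = -0.9700/0.04 = -24.2500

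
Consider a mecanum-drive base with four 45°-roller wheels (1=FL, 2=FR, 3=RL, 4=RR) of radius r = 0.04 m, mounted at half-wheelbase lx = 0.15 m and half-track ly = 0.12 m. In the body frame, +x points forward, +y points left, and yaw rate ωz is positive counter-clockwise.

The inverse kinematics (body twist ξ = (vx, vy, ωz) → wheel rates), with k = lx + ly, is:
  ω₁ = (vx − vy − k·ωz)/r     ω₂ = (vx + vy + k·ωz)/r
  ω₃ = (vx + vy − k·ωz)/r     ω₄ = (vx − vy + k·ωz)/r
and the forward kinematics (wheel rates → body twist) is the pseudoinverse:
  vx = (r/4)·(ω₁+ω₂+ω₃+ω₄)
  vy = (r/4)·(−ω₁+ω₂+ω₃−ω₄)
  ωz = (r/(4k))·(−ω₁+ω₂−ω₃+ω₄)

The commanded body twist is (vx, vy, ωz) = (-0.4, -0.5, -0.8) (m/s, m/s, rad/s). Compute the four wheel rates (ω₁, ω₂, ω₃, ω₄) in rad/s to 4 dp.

(7.9000, -27.9000, -17.1000, -2.9000)

k = lx + ly = 0.15 + 0.12 = 0.2700;  k·ωz = 0.2700·-0.8 = -0.2160
ω₁ (FL) = (vx − vy − k·ωz)/r = 0.3160/0.04 = 7.9000
ω₂ (FR) = (vx + vy + k·ωz)/r = -1.1160/0.04 = -27.9000
ω₃ (RL) = (vx + vy − k·ωz)/r = -0.6840/0.04 = -17.1000
ω₄ (RR) = (vx − vy + k·ωz)/r = -0.1160/0.04 = -2.9000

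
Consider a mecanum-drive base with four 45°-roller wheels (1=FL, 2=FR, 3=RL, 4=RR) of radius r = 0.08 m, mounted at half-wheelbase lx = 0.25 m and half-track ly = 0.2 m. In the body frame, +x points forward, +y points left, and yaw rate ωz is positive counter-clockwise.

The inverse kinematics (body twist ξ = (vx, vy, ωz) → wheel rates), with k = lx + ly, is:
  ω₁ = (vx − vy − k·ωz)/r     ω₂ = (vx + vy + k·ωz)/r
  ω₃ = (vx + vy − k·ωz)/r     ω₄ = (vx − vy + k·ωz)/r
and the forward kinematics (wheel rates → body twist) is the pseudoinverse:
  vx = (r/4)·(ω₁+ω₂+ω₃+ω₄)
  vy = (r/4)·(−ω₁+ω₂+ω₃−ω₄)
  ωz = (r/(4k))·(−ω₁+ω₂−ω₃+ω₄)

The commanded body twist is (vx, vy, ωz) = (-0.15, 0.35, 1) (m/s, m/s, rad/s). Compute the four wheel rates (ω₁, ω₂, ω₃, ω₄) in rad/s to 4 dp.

k = lx + ly = 0.25 + 0.2 = 0.4500;  k·ωz = 0.4500·1 = 0.4500
ω₁ (FL) = (vx − vy − k·ωz)/r = -0.9500/0.08 = -11.8750
ω₂ (FR) = (vx + vy + k·ωz)/r = 0.6500/0.08 = 8.1250
ω₃ (RL) = (vx + vy − k·ωz)/r = -0.2500/0.08 = -3.1250
ω₄ (RR) = (vx − vy + k·ωz)/r = -0.0500/0.08 = -0.6250

(-11.8750, 8.1250, -3.1250, -0.6250)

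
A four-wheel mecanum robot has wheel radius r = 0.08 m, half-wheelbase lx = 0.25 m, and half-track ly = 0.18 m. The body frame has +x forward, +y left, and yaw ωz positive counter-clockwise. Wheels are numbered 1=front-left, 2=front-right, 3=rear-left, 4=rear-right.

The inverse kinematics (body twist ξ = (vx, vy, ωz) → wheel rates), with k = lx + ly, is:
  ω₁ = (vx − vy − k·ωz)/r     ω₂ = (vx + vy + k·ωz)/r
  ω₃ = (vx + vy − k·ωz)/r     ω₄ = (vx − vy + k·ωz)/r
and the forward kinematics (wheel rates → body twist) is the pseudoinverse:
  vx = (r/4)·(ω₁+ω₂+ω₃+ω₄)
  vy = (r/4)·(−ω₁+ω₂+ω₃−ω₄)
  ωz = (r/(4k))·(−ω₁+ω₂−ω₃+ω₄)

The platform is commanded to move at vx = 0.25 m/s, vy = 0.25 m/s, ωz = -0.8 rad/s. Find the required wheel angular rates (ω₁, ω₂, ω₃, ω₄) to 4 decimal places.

k = lx + ly = 0.25 + 0.18 = 0.4300;  k·ωz = 0.4300·-0.8 = -0.3440
ω₁ (FL) = (vx − vy − k·ωz)/r = 0.3440/0.08 = 4.3000
ω₂ (FR) = (vx + vy + k·ωz)/r = 0.1560/0.08 = 1.9500
ω₃ (RL) = (vx + vy − k·ωz)/r = 0.8440/0.08 = 10.5500
ω₄ (RR) = (vx − vy + k·ωz)/r = -0.3440/0.08 = -4.3000

(4.3000, 1.9500, 10.5500, -4.3000)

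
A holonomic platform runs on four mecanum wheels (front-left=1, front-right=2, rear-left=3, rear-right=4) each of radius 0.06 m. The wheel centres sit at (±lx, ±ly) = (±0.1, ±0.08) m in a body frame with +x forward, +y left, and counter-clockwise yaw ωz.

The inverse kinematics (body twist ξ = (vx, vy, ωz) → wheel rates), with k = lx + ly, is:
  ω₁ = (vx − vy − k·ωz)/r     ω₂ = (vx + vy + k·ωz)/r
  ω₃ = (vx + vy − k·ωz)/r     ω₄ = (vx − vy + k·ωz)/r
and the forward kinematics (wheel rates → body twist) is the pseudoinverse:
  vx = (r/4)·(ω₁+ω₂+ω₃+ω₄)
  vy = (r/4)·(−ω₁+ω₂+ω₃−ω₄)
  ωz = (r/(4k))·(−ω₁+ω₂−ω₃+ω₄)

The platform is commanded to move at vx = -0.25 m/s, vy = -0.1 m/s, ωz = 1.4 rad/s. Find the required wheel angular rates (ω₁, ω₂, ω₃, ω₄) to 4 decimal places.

k = lx + ly = 0.1 + 0.08 = 0.1800;  k·ωz = 0.1800·1.4 = 0.2520
ω₁ (FL) = (vx − vy − k·ωz)/r = -0.4020/0.06 = -6.7000
ω₂ (FR) = (vx + vy + k·ωz)/r = -0.0980/0.06 = -1.6333
ω₃ (RL) = (vx + vy − k·ωz)/r = -0.6020/0.06 = -10.0333
ω₄ (RR) = (vx − vy + k·ωz)/r = 0.1020/0.06 = 1.7000

(-6.7000, -1.6333, -10.0333, 1.7000)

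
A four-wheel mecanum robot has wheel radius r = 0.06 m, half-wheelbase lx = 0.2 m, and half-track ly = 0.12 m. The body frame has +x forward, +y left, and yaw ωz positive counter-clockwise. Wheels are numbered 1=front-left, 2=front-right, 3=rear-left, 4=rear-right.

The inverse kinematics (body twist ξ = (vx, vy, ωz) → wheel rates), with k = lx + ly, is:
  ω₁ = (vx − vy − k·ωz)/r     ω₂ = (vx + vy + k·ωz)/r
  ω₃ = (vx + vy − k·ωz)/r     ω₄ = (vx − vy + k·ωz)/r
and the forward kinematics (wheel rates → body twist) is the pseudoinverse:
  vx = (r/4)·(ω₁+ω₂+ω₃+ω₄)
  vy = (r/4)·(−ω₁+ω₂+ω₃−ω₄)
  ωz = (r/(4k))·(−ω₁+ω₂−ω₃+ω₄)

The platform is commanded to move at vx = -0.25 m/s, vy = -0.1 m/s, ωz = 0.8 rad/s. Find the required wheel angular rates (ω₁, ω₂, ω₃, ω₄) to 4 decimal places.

(-6.7667, -1.5667, -10.1000, 1.7667)

k = lx + ly = 0.2 + 0.12 = 0.3200;  k·ωz = 0.3200·0.8 = 0.2560
ω₁ (FL) = (vx − vy − k·ωz)/r = -0.4060/0.06 = -6.7667
ω₂ (FR) = (vx + vy + k·ωz)/r = -0.0940/0.06 = -1.5667
ω₃ (RL) = (vx + vy − k·ωz)/r = -0.6060/0.06 = -10.1000
ω₄ (RR) = (vx − vy + k·ωz)/r = 0.1060/0.06 = 1.7667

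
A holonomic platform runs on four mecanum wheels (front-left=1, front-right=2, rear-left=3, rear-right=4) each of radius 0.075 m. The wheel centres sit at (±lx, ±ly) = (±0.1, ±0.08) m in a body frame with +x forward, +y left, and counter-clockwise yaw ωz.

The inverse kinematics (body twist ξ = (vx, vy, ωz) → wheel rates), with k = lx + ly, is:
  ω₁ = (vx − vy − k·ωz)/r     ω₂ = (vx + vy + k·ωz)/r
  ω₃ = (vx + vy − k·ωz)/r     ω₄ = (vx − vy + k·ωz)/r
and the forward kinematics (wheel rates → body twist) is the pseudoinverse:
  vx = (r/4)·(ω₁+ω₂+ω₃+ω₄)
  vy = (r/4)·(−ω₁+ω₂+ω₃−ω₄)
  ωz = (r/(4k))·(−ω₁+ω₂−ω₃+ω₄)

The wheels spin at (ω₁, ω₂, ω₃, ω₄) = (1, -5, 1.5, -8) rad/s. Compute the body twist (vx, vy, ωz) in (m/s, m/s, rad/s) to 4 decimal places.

(-0.1969, 0.0656, -1.6146)

k = lx + ly = 0.1 + 0.08 = 0.1800
ω₁+ω₂+ω₃+ω₄ = -10.5000  →  vx = (0.075/4)·-10.5000 = -0.1969
−ω₁+ω₂+ω₃−ω₄ = 3.5000  →  vy = (0.075/4)·3.5000 = 0.0656
−ω₁+ω₂−ω₃+ω₄ = -15.5000  →  ωz = (0.075/0.7200)·-15.5000 = -1.6146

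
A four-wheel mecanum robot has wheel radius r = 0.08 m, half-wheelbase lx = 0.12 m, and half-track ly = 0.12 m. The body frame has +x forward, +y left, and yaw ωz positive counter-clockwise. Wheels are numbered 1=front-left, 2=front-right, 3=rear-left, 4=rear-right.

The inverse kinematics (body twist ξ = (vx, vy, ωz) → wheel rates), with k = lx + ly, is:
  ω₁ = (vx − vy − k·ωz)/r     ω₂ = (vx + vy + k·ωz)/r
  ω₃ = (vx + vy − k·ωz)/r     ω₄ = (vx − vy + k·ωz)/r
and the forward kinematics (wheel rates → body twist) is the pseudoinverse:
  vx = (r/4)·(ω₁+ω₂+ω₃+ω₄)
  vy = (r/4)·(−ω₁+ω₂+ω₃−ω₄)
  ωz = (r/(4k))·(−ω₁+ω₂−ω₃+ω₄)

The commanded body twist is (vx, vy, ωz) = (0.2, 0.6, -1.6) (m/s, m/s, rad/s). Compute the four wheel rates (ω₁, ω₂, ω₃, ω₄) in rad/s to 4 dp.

k = lx + ly = 0.12 + 0.12 = 0.2400;  k·ωz = 0.2400·-1.6 = -0.3840
ω₁ (FL) = (vx − vy − k·ωz)/r = -0.0160/0.08 = -0.2000
ω₂ (FR) = (vx + vy + k·ωz)/r = 0.4160/0.08 = 5.2000
ω₃ (RL) = (vx + vy − k·ωz)/r = 1.1840/0.08 = 14.8000
ω₄ (RR) = (vx − vy + k·ωz)/r = -0.7840/0.08 = -9.8000

(-0.2000, 5.2000, 14.8000, -9.8000)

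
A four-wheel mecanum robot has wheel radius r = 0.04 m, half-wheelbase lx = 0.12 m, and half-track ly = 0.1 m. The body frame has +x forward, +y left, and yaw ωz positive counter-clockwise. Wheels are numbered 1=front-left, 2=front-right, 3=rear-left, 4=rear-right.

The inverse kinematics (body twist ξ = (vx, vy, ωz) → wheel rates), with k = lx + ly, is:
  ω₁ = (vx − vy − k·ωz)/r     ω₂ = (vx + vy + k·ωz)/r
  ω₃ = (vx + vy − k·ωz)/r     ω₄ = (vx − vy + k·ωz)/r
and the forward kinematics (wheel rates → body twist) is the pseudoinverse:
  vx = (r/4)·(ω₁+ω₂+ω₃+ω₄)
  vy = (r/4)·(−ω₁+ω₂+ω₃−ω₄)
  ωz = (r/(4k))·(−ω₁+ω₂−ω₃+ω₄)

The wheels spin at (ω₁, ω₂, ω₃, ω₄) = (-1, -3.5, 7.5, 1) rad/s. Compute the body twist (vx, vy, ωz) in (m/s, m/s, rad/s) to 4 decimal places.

k = lx + ly = 0.12 + 0.1 = 0.2200
ω₁+ω₂+ω₃+ω₄ = 4.0000  →  vx = (0.04/4)·4.0000 = 0.0400
−ω₁+ω₂+ω₃−ω₄ = 4.0000  →  vy = (0.04/4)·4.0000 = 0.0400
−ω₁+ω₂−ω₃+ω₄ = -9.0000  →  ωz = (0.04/0.8800)·-9.0000 = -0.4091

(0.0400, 0.0400, -0.4091)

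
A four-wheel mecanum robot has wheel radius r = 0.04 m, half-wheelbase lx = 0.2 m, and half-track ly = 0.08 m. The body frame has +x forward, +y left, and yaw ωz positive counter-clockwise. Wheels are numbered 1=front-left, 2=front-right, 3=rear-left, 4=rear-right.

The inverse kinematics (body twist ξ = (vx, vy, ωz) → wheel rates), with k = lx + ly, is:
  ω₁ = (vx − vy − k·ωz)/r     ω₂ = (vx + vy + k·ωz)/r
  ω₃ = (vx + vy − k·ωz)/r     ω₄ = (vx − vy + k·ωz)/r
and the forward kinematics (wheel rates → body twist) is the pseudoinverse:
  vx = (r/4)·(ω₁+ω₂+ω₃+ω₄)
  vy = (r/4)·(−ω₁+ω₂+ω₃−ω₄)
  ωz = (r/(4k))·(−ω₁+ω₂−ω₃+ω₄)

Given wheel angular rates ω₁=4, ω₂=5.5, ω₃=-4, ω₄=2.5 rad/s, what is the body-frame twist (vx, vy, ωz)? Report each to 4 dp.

(0.0800, -0.0500, 0.2857)

k = lx + ly = 0.2 + 0.08 = 0.2800
ω₁+ω₂+ω₃+ω₄ = 8.0000  →  vx = (0.04/4)·8.0000 = 0.0800
−ω₁+ω₂+ω₃−ω₄ = -5.0000  →  vy = (0.04/4)·-5.0000 = -0.0500
−ω₁+ω₂−ω₃+ω₄ = 8.0000  →  ωz = (0.04/1.1200)·8.0000 = 0.2857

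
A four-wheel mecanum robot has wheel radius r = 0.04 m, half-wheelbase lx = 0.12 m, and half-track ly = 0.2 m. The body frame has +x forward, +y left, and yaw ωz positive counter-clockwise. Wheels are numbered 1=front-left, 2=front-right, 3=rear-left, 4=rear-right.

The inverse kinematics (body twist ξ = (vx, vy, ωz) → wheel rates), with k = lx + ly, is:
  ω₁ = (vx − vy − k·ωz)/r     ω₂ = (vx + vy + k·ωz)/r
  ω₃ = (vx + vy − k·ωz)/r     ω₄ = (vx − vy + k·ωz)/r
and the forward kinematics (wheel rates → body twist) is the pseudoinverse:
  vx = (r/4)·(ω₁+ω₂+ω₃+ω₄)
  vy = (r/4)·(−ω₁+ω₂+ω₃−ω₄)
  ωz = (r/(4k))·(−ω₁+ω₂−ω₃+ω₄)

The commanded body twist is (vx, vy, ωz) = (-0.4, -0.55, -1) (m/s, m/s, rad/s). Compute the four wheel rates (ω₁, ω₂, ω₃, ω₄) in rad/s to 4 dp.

(11.7500, -31.7500, -15.7500, -4.2500)

k = lx + ly = 0.12 + 0.2 = 0.3200;  k·ωz = 0.3200·-1 = -0.3200
ω₁ (FL) = (vx − vy − k·ωz)/r = 0.4700/0.04 = 11.7500
ω₂ (FR) = (vx + vy + k·ωz)/r = -1.2700/0.04 = -31.7500
ω₃ (RL) = (vx + vy − k·ωz)/r = -0.6300/0.04 = -15.7500
ω₄ (RR) = (vx − vy + k·ωz)/r = -0.1700/0.04 = -4.2500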